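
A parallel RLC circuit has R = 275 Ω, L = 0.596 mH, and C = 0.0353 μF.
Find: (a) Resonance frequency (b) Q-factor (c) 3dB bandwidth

Step 1 — Resonance: ω₀ = 1/√(LC) = 1/√(0.000596·3.53e-08) = 2.18e+05 rad/s.
Step 2 — f₀ = ω₀/(2π) = 3.47e+04 Hz.
Step 3 — Parallel Q: Q = R/(ω₀L) = 275/(2.18e+05·0.000596) = 2.116.
Step 4 — Bandwidth: Δω = ω₀/Q = 1.03e+05 rad/s; BW = Δω/(2π) = 1.64e+04 Hz.

(a) f₀ = 3.47e+04 Hz  (b) Q = 2.116  (c) BW = 1.64e+04 Hz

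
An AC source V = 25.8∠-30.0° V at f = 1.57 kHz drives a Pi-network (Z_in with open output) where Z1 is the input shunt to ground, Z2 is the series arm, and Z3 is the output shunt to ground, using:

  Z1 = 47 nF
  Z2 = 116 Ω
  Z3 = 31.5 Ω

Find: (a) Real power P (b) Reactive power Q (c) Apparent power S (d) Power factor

Step 1 — Angular frequency: ω = 2π·f = 2π·1570 = 9865 rad/s.
Step 2 — Component impedances:
  Z1: Z = 1/(jωC) = -j/(ω·C) = 0 - j2157 Ω
  Z2: Z = R = 116 Ω
  Z3: Z = R = 31.5 Ω
Step 3 — With open output, the series arm Z2 and the output shunt Z3 appear in series to ground: Z2 + Z3 = 147.5 Ω.
Step 4 — Parallel with input shunt Z1: Z_in = Z1 || (Z2 + Z3) = 146.8 - j10.04 Ω = 147.2∠-3.9° Ω.
Step 5 — Source phasor: V = 25.8∠-30.0° V = 22.34 - j12.9 V.
Step 6 — Current: I = V / Z = 0.1575 - j0.0771 A = 0.1753∠-26.1° A.
Step 7 — Complex power: S = V·I* = 4.513 - j0.3086 VA.
Step 8 — Real power: P = Re(S) = 4.513 W.
Step 9 — Reactive power: Q = Im(S) = -0.3086 VAR.
Step 10 — Apparent power: |S| = 4.523 VA.
Step 11 — Power factor: PF = P/|S| = 0.9977 (leading).

(a) P = 4.513 W  (b) Q = -0.3086 VAR  (c) S = 4.523 VA  (d) PF = 0.9977 (leading)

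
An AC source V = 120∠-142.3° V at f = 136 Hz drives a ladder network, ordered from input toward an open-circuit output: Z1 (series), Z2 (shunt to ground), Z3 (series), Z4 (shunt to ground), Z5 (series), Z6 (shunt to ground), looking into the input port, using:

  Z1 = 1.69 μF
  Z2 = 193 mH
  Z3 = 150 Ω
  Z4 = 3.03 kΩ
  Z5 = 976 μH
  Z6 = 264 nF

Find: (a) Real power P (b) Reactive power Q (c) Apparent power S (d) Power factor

Step 1 — Angular frequency: ω = 2π·f = 2π·136 = 854.5 rad/s.
Step 2 — Component impedances:
  Z1: Z = 1/(jωC) = -j/(ω·C) = 0 - j692.5 Ω
  Z2: Z = jωL = j·854.5·0.193 = 0 + j164.9 Ω
  Z3: Z = R = 150 Ω
  Z4: Z = R = 3030 Ω
  Z5: Z = jωL = j·854.5·0.000976 = 0 + j0.834 Ω
  Z6: Z = 1/(jωC) = -j/(ω·C) = 0 - j4433 Ω
Step 3 — Ladder network (open output): work backward from the far end, alternating series and parallel combinations. Z_in = 9.325 - j522.3 Ω = 522.4∠-89.0° Ω.
Step 4 — Source phasor: V = 120∠-142.3° V = -94.95 - j73.38 V.
Step 5 — Current: I = V / Z = 0.1372 - j0.1842 A = 0.2297∠-53.3° A.
Step 6 — Complex power: S = V·I* = 0.4921 - j27.56 VA.
Step 7 — Real power: P = Re(S) = 0.4921 W.
Step 8 — Reactive power: Q = Im(S) = -27.56 VAR.
Step 9 — Apparent power: |S| = 27.57 VA.
Step 10 — Power factor: PF = P/|S| = 0.01785 (leading).

(a) P = 0.4921 W  (b) Q = -27.56 VAR  (c) S = 27.57 VA  (d) PF = 0.01785 (leading)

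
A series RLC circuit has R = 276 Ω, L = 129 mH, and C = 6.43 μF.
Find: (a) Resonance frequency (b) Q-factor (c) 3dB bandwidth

Step 1 — Resonance condition Im(Z)=0 gives ω₀ = 1/√(LC).
Step 2 — ω₀ = 1/√(0.129·6.43e-06) = 1098 rad/s.
Step 3 — f₀ = ω₀/(2π) = 174.8 Hz.
Step 4 — Series Q: Q = ω₀L/R = 1098·0.129/276 = 0.5132.
Step 5 — 3dB bandwidth: Δω = ω₀/Q = 2140 rad/s; BW = Δω/(2π) = 340.5 Hz.

(a) f₀ = 174.8 Hz  (b) Q = 0.5132  (c) BW = 340.5 Hz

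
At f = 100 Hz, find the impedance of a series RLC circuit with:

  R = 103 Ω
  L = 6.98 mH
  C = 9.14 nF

Step 1 — Angular frequency: ω = 2π·f = 2π·100 = 628.3 rad/s.
Step 2 — Component impedances:
  R: Z = R = 103 Ω
  L: Z = jωL = j·628.3·0.00698 = 0 + j4.386 Ω
  C: Z = 1/(jωC) = -j/(ω·C) = 0 - j1.741e+05 Ω
Step 3 — Series combination: Z_total = R + L + C = 103 - j1.741e+05 Ω = 1.741e+05∠-90.0° Ω.

Z = 103 - j1.741e+05 Ω = 1.741e+05∠-90.0° Ω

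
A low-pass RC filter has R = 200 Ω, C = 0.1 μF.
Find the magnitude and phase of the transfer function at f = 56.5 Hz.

Step 1 — Angular frequency: ω = 2π·56.5 = 355 rad/s.
Step 2 — Transfer function: H(jω) = 1/(1 + jωRC).
Step 3 — Denominator: 1 + jωRC = 1 + j·355·200·1e-07 = 1 + j0.0071.
Step 4 — H = 0.9999 - j0.0071.
Step 5 — Magnitude: |H| = 1 (-0.0 dB); phase: φ = -0.4°.

|H| = 1 (-0.0 dB), φ = -0.4°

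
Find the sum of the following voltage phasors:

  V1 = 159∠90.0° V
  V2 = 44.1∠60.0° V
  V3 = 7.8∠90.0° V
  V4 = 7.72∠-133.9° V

Step 1 — Convert each phasor to rectangular form:
  V1 = 159·(cos(90.0°) + j·sin(90.0°)) = 0 + j159 V
  V2 = 44.1·(cos(60.0°) + j·sin(60.0°)) = 22.05 + j38.19 V
  V3 = 7.8·(cos(90.0°) + j·sin(90.0°)) = 0 + j7.8 V
  V4 = 7.72·(cos(-133.9°) + j·sin(-133.9°)) = -5.353 - j5.563 V
Step 2 — Sum components: V_total = 16.7 + j199.4 V.
Step 3 — Convert to polar: |V_total| = 200.1 V, ∠V_total = 85.2°.

V_total = 200.1∠85.2° V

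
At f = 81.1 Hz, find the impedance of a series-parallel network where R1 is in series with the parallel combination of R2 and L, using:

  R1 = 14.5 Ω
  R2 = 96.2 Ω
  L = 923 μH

Step 1 — Angular frequency: ω = 2π·f = 2π·81.1 = 509.6 rad/s.
Step 2 — Component impedances:
  R1: Z = R = 14.5 Ω
  R2: Z = R = 96.2 Ω
  L: Z = jωL = j·509.6·0.000923 = 0 + j0.4703 Ω
Step 3 — Parallel branch: R2 || L = 1/(1/R2 + 1/L) = 0.002299 + j0.4703 Ω.
Step 4 — Series with R1: Z_total = R1 + (R2 || L) = 14.5 + j0.4703 Ω = 14.51∠1.9° Ω.

Z = 14.5 + j0.4703 Ω = 14.51∠1.9° Ω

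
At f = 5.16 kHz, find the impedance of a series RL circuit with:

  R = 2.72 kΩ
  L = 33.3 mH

Step 1 — Angular frequency: ω = 2π·f = 2π·5160 = 3.242e+04 rad/s.
Step 2 — Component impedances:
  R: Z = R = 2720 Ω
  L: Z = jωL = j·3.242e+04·0.0333 = 0 + j1080 Ω
Step 3 — Series combination: Z_total = R + L = 2720 + j1080 Ω = 2926∠21.6° Ω.

Z = 2720 + j1080 Ω = 2926∠21.6° Ω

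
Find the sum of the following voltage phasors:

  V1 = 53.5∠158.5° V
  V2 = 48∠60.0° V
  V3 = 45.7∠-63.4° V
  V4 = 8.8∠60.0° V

Step 1 — Convert each phasor to rectangular form:
  V1 = 53.5·(cos(158.5°) + j·sin(158.5°)) = -49.78 + j19.61 V
  V2 = 48·(cos(60.0°) + j·sin(60.0°)) = 24 + j41.57 V
  V3 = 45.7·(cos(-63.4°) + j·sin(-63.4°)) = 20.46 - j40.86 V
  V4 = 8.8·(cos(60.0°) + j·sin(60.0°)) = 4.4 + j7.621 V
Step 2 — Sum components: V_total = -0.9147 + j27.94 V.
Step 3 — Convert to polar: |V_total| = 27.95 V, ∠V_total = 91.9°.

V_total = 27.95∠91.9° V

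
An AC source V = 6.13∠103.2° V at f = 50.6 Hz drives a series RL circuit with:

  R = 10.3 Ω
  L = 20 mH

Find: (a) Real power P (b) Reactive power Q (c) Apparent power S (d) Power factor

Step 1 — Angular frequency: ω = 2π·f = 2π·50.6 = 317.9 rad/s.
Step 2 — Component impedances:
  R: Z = R = 10.3 Ω
  L: Z = jωL = j·317.9·0.02 = 0 + j6.359 Ω
Step 3 — Series combination: Z_total = R + L = 10.3 + j6.359 Ω = 12.1∠31.7° Ω.
Step 4 — Source phasor: V = 6.13∠103.2° V = -1.4 + j5.968 V.
Step 5 — Current: I = V / Z = 0.1606 + j0.4803 A = 0.5064∠71.5° A.
Step 6 — Complex power: S = V·I* = 2.642 + j1.631 VA.
Step 7 — Real power: P = Re(S) = 2.642 W.
Step 8 — Reactive power: Q = Im(S) = 1.631 VAR.
Step 9 — Apparent power: |S| = 3.104 VA.
Step 10 — Power factor: PF = P/|S| = 0.8509 (lagging).

(a) P = 2.642 W  (b) Q = 1.631 VAR  (c) S = 3.104 VA  (d) PF = 0.8509 (lagging)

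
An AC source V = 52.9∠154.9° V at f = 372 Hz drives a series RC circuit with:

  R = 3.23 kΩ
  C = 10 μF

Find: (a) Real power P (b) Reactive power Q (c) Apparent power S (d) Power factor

Step 1 — Angular frequency: ω = 2π·f = 2π·372 = 2337 rad/s.
Step 2 — Component impedances:
  R: Z = R = 3230 Ω
  C: Z = 1/(jωC) = -j/(ω·C) = 0 - j42.78 Ω
Step 3 — Series combination: Z_total = R + C = 3230 - j42.78 Ω = 3230∠-0.8° Ω.
Step 4 — Source phasor: V = 52.9∠154.9° V = -47.9 + j22.44 V.
Step 5 — Current: I = V / Z = -0.01492 + j0.00675 A = 0.01638∠155.7° A.
Step 6 — Complex power: S = V·I* = 0.8662 - j0.01147 VA.
Step 7 — Real power: P = Re(S) = 0.8662 W.
Step 8 — Reactive power: Q = Im(S) = -0.01147 VAR.
Step 9 — Apparent power: |S| = 0.8663 VA.
Step 10 — Power factor: PF = P/|S| = 0.9999 (leading).

(a) P = 0.8662 W  (b) Q = -0.01147 VAR  (c) S = 0.8663 VA  (d) PF = 0.9999 (leading)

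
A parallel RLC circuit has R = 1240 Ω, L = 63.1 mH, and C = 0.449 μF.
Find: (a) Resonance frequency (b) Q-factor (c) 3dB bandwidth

Step 1 — Resonance: ω₀ = 1/√(LC) = 1/√(0.0631·4.49e-07) = 5941 rad/s.
Step 2 — f₀ = ω₀/(2π) = 945.5 Hz.
Step 3 — Parallel Q: Q = R/(ω₀L) = 1240/(5941·0.0631) = 3.308.
Step 4 — Bandwidth: Δω = ω₀/Q = 1796 rad/s; BW = Δω/(2π) = 285.9 Hz.

(a) f₀ = 945.5 Hz  (b) Q = 3.308  (c) BW = 285.9 Hz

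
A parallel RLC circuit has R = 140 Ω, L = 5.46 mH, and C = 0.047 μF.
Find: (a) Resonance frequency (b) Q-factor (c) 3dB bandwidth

Step 1 — Resonance: ω₀ = 1/√(LC) = 1/√(0.00546·4.7e-08) = 6.242e+04 rad/s.
Step 2 — f₀ = ω₀/(2π) = 9935 Hz.
Step 3 — Parallel Q: Q = R/(ω₀L) = 140/(6.242e+04·0.00546) = 0.4108.
Step 4 — Bandwidth: Δω = ω₀/Q = 1.52e+05 rad/s; BW = Δω/(2π) = 2.419e+04 Hz.

(a) f₀ = 9935 Hz  (b) Q = 0.4108  (c) BW = 2.419e+04 Hz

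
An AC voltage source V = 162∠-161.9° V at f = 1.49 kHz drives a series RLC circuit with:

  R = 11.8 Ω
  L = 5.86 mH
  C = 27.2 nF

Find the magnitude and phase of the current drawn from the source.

Step 1 — Angular frequency: ω = 2π·f = 2π·1490 = 9362 rad/s.
Step 2 — Component impedances:
  R: Z = R = 11.8 Ω
  L: Z = jωL = j·9362·0.00586 = 0 + j54.86 Ω
  C: Z = 1/(jωC) = -j/(ω·C) = 0 - j3927 Ω
Step 3 — Series combination: Z_total = R + L + C = 11.8 - j3872 Ω = 3872∠-89.8° Ω.
Step 4 — Source phasor: V = 162∠-161.9° V = -154 - j50.33 V.
Step 5 — Ohm's law: I = V / Z_total = (-154 - j50.33) / (11.8 - j3872) = 0.01288 - j0.03981 A.
Step 6 — Convert to polar: |I| = 0.04184 A, ∠I = -72.1°.

I = 0.04184∠-72.1° A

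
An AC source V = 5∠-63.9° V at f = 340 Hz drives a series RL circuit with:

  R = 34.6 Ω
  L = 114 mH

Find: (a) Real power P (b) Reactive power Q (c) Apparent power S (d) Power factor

Step 1 — Angular frequency: ω = 2π·f = 2π·340 = 2136 rad/s.
Step 2 — Component impedances:
  R: Z = R = 34.6 Ω
  L: Z = jωL = j·2136·0.114 = 0 + j243.5 Ω
Step 3 — Series combination: Z_total = R + L = 34.6 + j243.5 Ω = 246∠81.9° Ω.
Step 4 — Source phasor: V = 5∠-63.9° V = 2.2 - j4.49 V.
Step 5 — Current: I = V / Z = -0.01681 - j0.01142 A = 0.02033∠-145.8° A.
Step 6 — Complex power: S = V·I* = 0.0143 + j0.1006 VA.
Step 7 — Real power: P = Re(S) = 0.0143 W.
Step 8 — Reactive power: Q = Im(S) = 0.1006 VAR.
Step 9 — Apparent power: |S| = 0.1016 VA.
Step 10 — Power factor: PF = P/|S| = 0.1407 (lagging).

(a) P = 0.0143 W  (b) Q = 0.1006 VAR  (c) S = 0.1016 VA  (d) PF = 0.1407 (lagging)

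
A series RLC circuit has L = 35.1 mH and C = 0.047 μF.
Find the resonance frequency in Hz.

Step 1 — Resonance condition Im(Z)=0 gives ω₀ = 1/√(LC).
Step 2 — ω₀ = 1/√(0.0351·4.7e-08) = 2.462e+04 rad/s.
Step 3 — f₀ = ω₀/(2π) = 3918 Hz.

f₀ = 3918 Hz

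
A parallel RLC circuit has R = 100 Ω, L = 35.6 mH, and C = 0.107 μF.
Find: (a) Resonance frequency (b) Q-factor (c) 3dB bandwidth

Step 1 — Resonance: ω₀ = 1/√(LC) = 1/√(0.0356·1.07e-07) = 1.62e+04 rad/s.
Step 2 — f₀ = ω₀/(2π) = 2579 Hz.
Step 3 — Parallel Q: Q = R/(ω₀L) = 100/(1.62e+04·0.0356) = 0.1734.
Step 4 — Bandwidth: Δω = ω₀/Q = 9.346e+04 rad/s; BW = Δω/(2π) = 1.487e+04 Hz.

(a) f₀ = 2579 Hz  (b) Q = 0.1734  (c) BW = 1.487e+04 Hz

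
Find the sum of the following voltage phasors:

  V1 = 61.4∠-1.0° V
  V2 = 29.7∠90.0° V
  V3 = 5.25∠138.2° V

Step 1 — Convert each phasor to rectangular form:
  V1 = 61.4·(cos(-1.0°) + j·sin(-1.0°)) = 61.39 - j1.072 V
  V2 = 29.7·(cos(90.0°) + j·sin(90.0°)) = 0 + j29.7 V
  V3 = 5.25·(cos(138.2°) + j·sin(138.2°)) = -3.914 + j3.499 V
Step 2 — Sum components: V_total = 57.48 + j32.13 V.
Step 3 — Convert to polar: |V_total| = 65.85 V, ∠V_total = 29.2°.

V_total = 65.85∠29.2° V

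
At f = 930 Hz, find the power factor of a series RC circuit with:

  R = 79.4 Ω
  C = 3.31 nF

Step 1 — Angular frequency: ω = 2π·f = 2π·930 = 5843 rad/s.
Step 2 — Component impedances:
  R: Z = R = 79.4 Ω
  C: Z = 1/(jωC) = -j/(ω·C) = 0 - j5.17e+04 Ω
Step 3 — Series combination: Z_total = R + C = 79.4 - j5.17e+04 Ω = 5.17e+04∠-89.9° Ω.
Step 4 — Power factor: PF = cos(φ) = Re(Z)/|Z| = 79.4/5.17e+04 = 0.001536.
Step 5 — Type: Im(Z) = -5.17e+04 ⇒ leading (phase φ = -89.9°).

PF = 0.001536 (leading, φ = -89.9°)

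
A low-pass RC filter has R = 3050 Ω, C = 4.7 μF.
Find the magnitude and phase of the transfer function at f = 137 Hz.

Step 1 — Angular frequency: ω = 2π·137 = 860.8 rad/s.
Step 2 — Transfer function: H(jω) = 1/(1 + jωRC).
Step 3 — Denominator: 1 + jωRC = 1 + j·860.8·3050·4.7e-06 = 1 + j12.34.
Step 4 — H = 0.006525 - j0.08051.
Step 5 — Magnitude: |H| = 0.08078 (-21.9 dB); phase: φ = -85.4°.

|H| = 0.08078 (-21.9 dB), φ = -85.4°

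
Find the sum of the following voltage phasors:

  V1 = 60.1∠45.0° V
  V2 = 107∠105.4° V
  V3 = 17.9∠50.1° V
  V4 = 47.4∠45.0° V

Step 1 — Convert each phasor to rectangular form:
  V1 = 60.1·(cos(45.0°) + j·sin(45.0°)) = 42.5 + j42.5 V
  V2 = 107·(cos(105.4°) + j·sin(105.4°)) = -28.41 + j103.2 V
  V3 = 17.9·(cos(50.1°) + j·sin(50.1°)) = 11.48 + j13.73 V
  V4 = 47.4·(cos(45.0°) + j·sin(45.0°)) = 33.52 + j33.52 V
Step 2 — Sum components: V_total = 59.08 + j192.9 V.
Step 3 — Convert to polar: |V_total| = 201.7 V, ∠V_total = 73.0°.

V_total = 201.7∠73.0° V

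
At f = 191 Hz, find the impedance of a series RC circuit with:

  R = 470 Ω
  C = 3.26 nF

Step 1 — Angular frequency: ω = 2π·f = 2π·191 = 1200 rad/s.
Step 2 — Component impedances:
  R: Z = R = 470 Ω
  C: Z = 1/(jωC) = -j/(ω·C) = 0 - j2.556e+05 Ω
Step 3 — Series combination: Z_total = R + C = 470 - j2.556e+05 Ω = 2.556e+05∠-89.9° Ω.

Z = 470 - j2.556e+05 Ω = 2.556e+05∠-89.9° Ω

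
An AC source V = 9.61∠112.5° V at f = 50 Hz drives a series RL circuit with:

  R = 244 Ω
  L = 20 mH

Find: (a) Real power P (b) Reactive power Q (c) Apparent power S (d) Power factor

Step 1 — Angular frequency: ω = 2π·f = 2π·50 = 314.2 rad/s.
Step 2 — Component impedances:
  R: Z = R = 244 Ω
  L: Z = jωL = j·314.2·0.02 = 0 + j6.283 Ω
Step 3 — Series combination: Z_total = R + L = 244 + j6.283 Ω = 244.1∠1.5° Ω.
Step 4 — Source phasor: V = 9.61∠112.5° V = -3.678 + j8.878 V.
Step 5 — Current: I = V / Z = -0.01413 + j0.03675 A = 0.03937∠111.0° A.
Step 6 — Complex power: S = V·I* = 0.3782 + j0.00974 VA.
Step 7 — Real power: P = Re(S) = 0.3782 W.
Step 8 — Reactive power: Q = Im(S) = 0.00974 VAR.
Step 9 — Apparent power: |S| = 0.3784 VA.
Step 10 — Power factor: PF = P/|S| = 0.9997 (lagging).

(a) P = 0.3782 W  (b) Q = 0.00974 VAR  (c) S = 0.3784 VA  (d) PF = 0.9997 (lagging)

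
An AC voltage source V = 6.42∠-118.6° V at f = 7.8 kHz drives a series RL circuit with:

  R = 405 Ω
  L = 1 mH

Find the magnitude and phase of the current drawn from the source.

Step 1 — Angular frequency: ω = 2π·f = 2π·7800 = 4.901e+04 rad/s.
Step 2 — Component impedances:
  R: Z = R = 405 Ω
  L: Z = jωL = j·4.901e+04·0.001 = 0 + j49.01 Ω
Step 3 — Series combination: Z_total = R + L = 405 + j49.01 Ω = 408∠6.9° Ω.
Step 4 — Source phasor: V = 6.42∠-118.6° V = -3.073 - j5.637 V.
Step 5 — Ohm's law: I = V / Z_total = (-3.073 - j5.637) / (405 + j49.01) = -0.009139 - j0.01281 A.
Step 6 — Convert to polar: |I| = 0.01574 A, ∠I = -125.5°.

I = 0.01574∠-125.5° A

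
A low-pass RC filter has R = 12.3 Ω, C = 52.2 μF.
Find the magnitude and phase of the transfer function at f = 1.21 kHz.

Step 1 — Angular frequency: ω = 2π·1210 = 7603 rad/s.
Step 2 — Transfer function: H(jω) = 1/(1 + jωRC).
Step 3 — Denominator: 1 + jωRC = 1 + j·7603·12.3·5.22e-05 = 1 + j4.881.
Step 4 — H = 0.04028 - j0.1966.
Step 5 — Magnitude: |H| = 0.2007 (-13.9 dB); phase: φ = -78.4°.

|H| = 0.2007 (-13.9 dB), φ = -78.4°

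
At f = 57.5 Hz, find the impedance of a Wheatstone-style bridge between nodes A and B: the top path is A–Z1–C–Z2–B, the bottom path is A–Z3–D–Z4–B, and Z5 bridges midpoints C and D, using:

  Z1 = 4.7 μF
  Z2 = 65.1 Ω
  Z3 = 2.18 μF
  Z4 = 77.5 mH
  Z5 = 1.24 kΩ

Step 1 — Angular frequency: ω = 2π·f = 2π·57.5 = 361.3 rad/s.
Step 2 — Component impedances:
  Z1: Z = 1/(jωC) = -j/(ω·C) = 0 - j588.9 Ω
  Z2: Z = R = 65.1 Ω
  Z3: Z = 1/(jωC) = -j/(ω·C) = 0 - j1270 Ω
  Z4: Z = jωL = j·361.3·0.0775 = 0 + j28 Ω
  Z5: Z = R = 1240 Ω
Step 3 — Bridge requires nodal analysis (the Z5 bridge couples midpoints C and D, so the two paths cannot be reduced to a simple series/parallel combination). Setting node B to ground and injecting 1 A at node A, the 3-node admittance system at A, C, D solves to V_A = Z_AB = 28.48 - j399.8 Ω = 400.8∠-85.9° Ω.

Z = 28.48 - j399.8 Ω = 400.8∠-85.9° Ω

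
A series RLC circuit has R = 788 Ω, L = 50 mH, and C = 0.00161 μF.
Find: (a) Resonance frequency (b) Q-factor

Step 1 — Resonance condition Im(Z)=0 gives ω₀ = 1/√(LC).
Step 2 — ω₀ = 1/√(0.05·1.61e-09) = 1.115e+05 rad/s.
Step 3 — f₀ = ω₀/(2π) = 1.774e+04 Hz.
Step 4 — Series Q: Q = ω₀L/R = 1.115e+05·0.05/788 = 7.072.

(a) f₀ = 1.774e+04 Hz  (b) Q = 7.072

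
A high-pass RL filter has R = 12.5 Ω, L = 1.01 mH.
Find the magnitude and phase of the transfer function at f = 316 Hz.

Step 1 — Angular frequency: ω = 2π·316 = 1985 rad/s.
Step 2 — Transfer function: H(jω) = jωL/(R + jωL).
Step 3 — Numerator jωL = j·2.005; denominator R + jωL = 12.5 + j2.005.
Step 4 — H = 0.02509 + j0.1564.
Step 5 — Magnitude: |H| = 0.1584 (-16.0 dB); phase: φ = 80.9°.

|H| = 0.1584 (-16.0 dB), φ = 80.9°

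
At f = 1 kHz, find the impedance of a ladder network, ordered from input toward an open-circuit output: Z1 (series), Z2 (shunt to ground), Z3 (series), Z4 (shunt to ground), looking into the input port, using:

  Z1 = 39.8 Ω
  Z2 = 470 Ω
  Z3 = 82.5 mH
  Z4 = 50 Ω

Step 1 — Angular frequency: ω = 2π·f = 2π·1000 = 6283 rad/s.
Step 2 — Component impedances:
  Z1: Z = R = 39.8 Ω
  Z2: Z = R = 470 Ω
  Z3: Z = jωL = j·6283·0.0825 = 0 + j518.4 Ω
  Z4: Z = R = 50 Ω
Step 3 — Ladder network (open output): work backward from the far end, alternating series and parallel combinations. Z_in = 296.7 + j212.4 Ω = 364.9∠35.6° Ω.

Z = 296.7 + j212.4 Ω = 364.9∠35.6° Ω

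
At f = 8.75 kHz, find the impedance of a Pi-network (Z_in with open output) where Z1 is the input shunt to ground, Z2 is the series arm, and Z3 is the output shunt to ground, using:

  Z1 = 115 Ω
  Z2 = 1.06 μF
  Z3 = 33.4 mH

Step 1 — Angular frequency: ω = 2π·f = 2π·8750 = 5.498e+04 rad/s.
Step 2 — Component impedances:
  Z1: Z = R = 115 Ω
  Z2: Z = 1/(jωC) = -j/(ω·C) = 0 - j17.16 Ω
  Z3: Z = jωL = j·5.498e+04·0.0334 = 0 + j1836 Ω
Step 3 — With open output, the series arm Z2 and the output shunt Z3 appear in series to ground: Z2 + Z3 = 0 + j1819 Ω.
Step 4 — Parallel with input shunt Z1: Z_in = Z1 || (Z2 + Z3) = 114.5 + j7.241 Ω = 114.8∠3.6° Ω.

Z = 114.5 + j7.241 Ω = 114.8∠3.6° Ω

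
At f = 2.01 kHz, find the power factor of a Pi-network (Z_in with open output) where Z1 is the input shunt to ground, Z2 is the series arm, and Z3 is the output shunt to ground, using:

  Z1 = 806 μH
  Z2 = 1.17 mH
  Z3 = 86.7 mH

Step 1 — Angular frequency: ω = 2π·f = 2π·2010 = 1.263e+04 rad/s.
Step 2 — Component impedances:
  Z1: Z = jωL = j·1.263e+04·0.000806 = 0 + j10.18 Ω
  Z2: Z = jωL = j·1.263e+04·0.00117 = 0 + j14.78 Ω
  Z3: Z = jωL = j·1.263e+04·0.0867 = 0 + j1095 Ω
Step 3 — With open output, the series arm Z2 and the output shunt Z3 appear in series to ground: Z2 + Z3 = 0 + j1110 Ω.
Step 4 — Parallel with input shunt Z1: Z_in = Z1 || (Z2 + Z3) = 0 + j10.09 Ω = 10.09∠90.0° Ω.
Step 5 — Power factor: PF = cos(φ) = Re(Z)/|Z| = -0/10.09 = -0.
Step 6 — Type: Im(Z) = 10.09 ⇒ lagging (phase φ = 90.0°).

PF = -0 (lagging, φ = 90.0°)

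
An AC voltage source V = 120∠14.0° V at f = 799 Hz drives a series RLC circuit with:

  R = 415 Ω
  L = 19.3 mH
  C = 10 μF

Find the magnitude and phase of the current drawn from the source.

Step 1 — Angular frequency: ω = 2π·f = 2π·799 = 5020 rad/s.
Step 2 — Component impedances:
  R: Z = R = 415 Ω
  L: Z = jωL = j·5020·0.0193 = 0 + j96.89 Ω
  C: Z = 1/(jωC) = -j/(ω·C) = 0 - j19.92 Ω
Step 3 — Series combination: Z_total = R + L + C = 415 + j76.97 Ω = 422.1∠10.5° Ω.
Step 4 — Source phasor: V = 120∠14.0° V = 116.4 + j29.03 V.
Step 5 — Ohm's law: I = V / Z_total = (116.4 + j29.03) / (415 + j76.97) = 0.2838 + j0.01732 A.
Step 6 — Convert to polar: |I| = 0.2843 A, ∠I = 3.5°.

I = 0.2843∠3.5° A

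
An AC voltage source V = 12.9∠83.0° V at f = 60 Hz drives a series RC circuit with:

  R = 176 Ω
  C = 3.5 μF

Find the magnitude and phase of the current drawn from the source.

Step 1 — Angular frequency: ω = 2π·f = 2π·60 = 377 rad/s.
Step 2 — Component impedances:
  R: Z = R = 176 Ω
  C: Z = 1/(jωC) = -j/(ω·C) = 0 - j757.9 Ω
Step 3 — Series combination: Z_total = R + C = 176 - j757.9 Ω = 778∠-76.9° Ω.
Step 4 — Source phasor: V = 12.9∠83.0° V = 1.572 + j12.8 V.
Step 5 — Ohm's law: I = V / Z_total = (1.572 + j12.8) / (176 - j757.9) = -0.01557 + j0.005691 A.
Step 6 — Convert to polar: |I| = 0.01658 A, ∠I = 159.9°.

I = 0.01658∠159.9° A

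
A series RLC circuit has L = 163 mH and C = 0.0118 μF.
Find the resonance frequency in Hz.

Step 1 — Resonance condition Im(Z)=0 gives ω₀ = 1/√(LC).
Step 2 — ω₀ = 1/√(0.163·1.18e-08) = 2.28e+04 rad/s.
Step 3 — f₀ = ω₀/(2π) = 3629 Hz.

f₀ = 3629 Hz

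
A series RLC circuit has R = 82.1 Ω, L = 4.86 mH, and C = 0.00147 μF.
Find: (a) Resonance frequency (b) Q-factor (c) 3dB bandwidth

Step 1 — Resonance condition Im(Z)=0 gives ω₀ = 1/√(LC).
Step 2 — ω₀ = 1/√(0.00486·1.47e-09) = 3.741e+05 rad/s.
Step 3 — f₀ = ω₀/(2π) = 5.954e+04 Hz.
Step 4 — Series Q: Q = ω₀L/R = 3.741e+05·0.00486/82.1 = 22.15.
Step 5 — 3dB bandwidth: Δω = ω₀/Q = 1.689e+04 rad/s; BW = Δω/(2π) = 2689 Hz.

(a) f₀ = 5.954e+04 Hz  (b) Q = 22.15  (c) BW = 2689 Hz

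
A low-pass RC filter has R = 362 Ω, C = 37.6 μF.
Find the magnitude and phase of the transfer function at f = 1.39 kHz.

Step 1 — Angular frequency: ω = 2π·1390 = 8734 rad/s.
Step 2 — Transfer function: H(jω) = 1/(1 + jωRC).
Step 3 — Denominator: 1 + jωRC = 1 + j·8734·362·3.76e-05 = 1 + j118.9.
Step 4 — H = 7.076e-05 - j0.008412.
Step 5 — Magnitude: |H| = 0.008412 (-41.5 dB); phase: φ = -89.5°.

|H| = 0.008412 (-41.5 dB), φ = -89.5°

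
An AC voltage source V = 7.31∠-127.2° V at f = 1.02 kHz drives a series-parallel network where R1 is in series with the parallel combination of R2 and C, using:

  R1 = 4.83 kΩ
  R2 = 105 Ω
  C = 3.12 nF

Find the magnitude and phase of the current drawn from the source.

Step 1 — Angular frequency: ω = 2π·f = 2π·1020 = 6409 rad/s.
Step 2 — Component impedances:
  R1: Z = R = 4830 Ω
  R2: Z = R = 105 Ω
  C: Z = 1/(jωC) = -j/(ω·C) = 0 - j5.001e+04 Ω
Step 3 — Parallel branch: R2 || C = 1/(1/R2 + 1/C) = 105 - j0.2205 Ω.
Step 4 — Series with R1: Z_total = R1 + (R2 || C) = 4935 - j0.2205 Ω = 4935∠-0.0° Ω.
Step 5 — Source phasor: V = 7.31∠-127.2° V = -4.42 - j5.823 V.
Step 6 — Ohm's law: I = V / Z_total = (-4.42 - j5.823) / (4935 - j0.2205) = -0.0008955 - j0.00118 A.
Step 7 — Convert to polar: |I| = 0.001481 A, ∠I = -127.2°.

I = 0.001481∠-127.2° A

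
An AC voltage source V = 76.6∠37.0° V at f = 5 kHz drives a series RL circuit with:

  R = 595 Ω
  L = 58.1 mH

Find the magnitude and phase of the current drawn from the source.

Step 1 — Angular frequency: ω = 2π·f = 2π·5000 = 3.142e+04 rad/s.
Step 2 — Component impedances:
  R: Z = R = 595 Ω
  L: Z = jωL = j·3.142e+04·0.0581 = 0 + j1825 Ω
Step 3 — Series combination: Z_total = R + L = 595 + j1825 Ω = 1920∠71.9° Ω.
Step 4 — Source phasor: V = 76.6∠37.0° V = 61.18 + j46.1 V.
Step 5 — Ohm's law: I = V / Z_total = (61.18 + j46.1) / (595 + j1825) = 0.03271 - j0.02285 A.
Step 6 — Convert to polar: |I| = 0.0399 A, ∠I = -34.9°.

I = 0.0399∠-34.9° A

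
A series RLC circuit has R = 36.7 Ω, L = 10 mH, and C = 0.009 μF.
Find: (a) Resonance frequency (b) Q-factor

Step 1 — Resonance condition Im(Z)=0 gives ω₀ = 1/√(LC).
Step 2 — ω₀ = 1/√(0.01·9e-09) = 1.054e+05 rad/s.
Step 3 — f₀ = ω₀/(2π) = 1.678e+04 Hz.
Step 4 — Series Q: Q = ω₀L/R = 1.054e+05·0.01/36.7 = 28.72.

(a) f₀ = 1.678e+04 Hz  (b) Q = 28.72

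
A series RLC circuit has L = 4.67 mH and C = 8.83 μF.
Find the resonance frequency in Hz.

Step 1 — Resonance condition Im(Z)=0 gives ω₀ = 1/√(LC).
Step 2 — ω₀ = 1/√(0.00467·8.83e-06) = 4924 rad/s.
Step 3 — f₀ = ω₀/(2π) = 783.8 Hz.

f₀ = 783.8 Hz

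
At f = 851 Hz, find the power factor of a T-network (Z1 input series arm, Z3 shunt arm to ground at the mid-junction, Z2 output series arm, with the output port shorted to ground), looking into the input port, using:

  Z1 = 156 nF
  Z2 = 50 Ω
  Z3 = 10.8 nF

Step 1 — Angular frequency: ω = 2π·f = 2π·851 = 5347 rad/s.
Step 2 — Component impedances:
  Z1: Z = 1/(jωC) = -j/(ω·C) = 0 - j1199 Ω
  Z2: Z = R = 50 Ω
  Z3: Z = 1/(jωC) = -j/(ω·C) = 0 - j1.732e+04 Ω
Step 3 — With the output port shorted to ground, the output series arm Z2 runs from the junction to ground; the shunt arm Z3 also runs from the junction to ground. They appear in parallel: Z3 || Z2 = 50 - j0.1444 Ω.
Step 4 — Series with input arm Z1: Z_in = Z1 + (Z3 || Z2) = 50 - j1199 Ω = 1200∠-87.6° Ω.
Step 5 — Power factor: PF = cos(φ) = Re(Z)/|Z| = 49.9996/1200.04 = 0.04166.
Step 6 — Type: Im(Z) = -1199 ⇒ leading (phase φ = -87.6°).

PF = 0.04166 (leading, φ = -87.6°)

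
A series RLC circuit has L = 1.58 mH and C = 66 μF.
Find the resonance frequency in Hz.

Step 1 — Resonance condition Im(Z)=0 gives ω₀ = 1/√(LC).
Step 2 — ω₀ = 1/√(0.00158·6.6e-05) = 3097 rad/s.
Step 3 — f₀ = ω₀/(2π) = 492.9 Hz.

f₀ = 492.9 Hz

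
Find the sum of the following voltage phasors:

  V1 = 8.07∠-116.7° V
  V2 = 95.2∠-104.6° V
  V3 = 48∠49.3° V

Step 1 — Convert each phasor to rectangular form:
  V1 = 8.07·(cos(-116.7°) + j·sin(-116.7°)) = -3.626 - j7.21 V
  V2 = 95.2·(cos(-104.6°) + j·sin(-104.6°)) = -24 - j92.13 V
  V3 = 48·(cos(49.3°) + j·sin(49.3°)) = 31.3 + j36.39 V
Step 2 — Sum components: V_total = 3.678 - j62.94 V.
Step 3 — Convert to polar: |V_total| = 63.05 V, ∠V_total = -86.7°.

V_total = 63.05∠-86.7° V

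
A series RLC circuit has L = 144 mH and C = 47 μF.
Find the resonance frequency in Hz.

Step 1 — Resonance condition Im(Z)=0 gives ω₀ = 1/√(LC).
Step 2 — ω₀ = 1/√(0.144·4.7e-05) = 384.4 rad/s.
Step 3 — f₀ = ω₀/(2π) = 61.18 Hz.

f₀ = 61.18 Hz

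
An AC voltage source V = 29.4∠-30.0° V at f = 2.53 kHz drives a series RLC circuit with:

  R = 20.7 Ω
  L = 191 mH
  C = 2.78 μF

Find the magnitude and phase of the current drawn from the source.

Step 1 — Angular frequency: ω = 2π·f = 2π·2530 = 1.59e+04 rad/s.
Step 2 — Component impedances:
  R: Z = R = 20.7 Ω
  L: Z = jωL = j·1.59e+04·0.191 = 0 + j3036 Ω
  C: Z = 1/(jωC) = -j/(ω·C) = 0 - j22.63 Ω
Step 3 — Series combination: Z_total = R + L + C = 20.7 + j3014 Ω = 3014∠89.6° Ω.
Step 4 — Source phasor: V = 29.4∠-30.0° V = 25.46 - j14.7 V.
Step 5 — Ohm's law: I = V / Z_total = (25.46 - j14.7) / (20.7 + j3014) = -0.00482 - j0.008482 A.
Step 6 — Convert to polar: |I| = 0.009756 A, ∠I = -119.6°.

I = 0.009756∠-119.6° A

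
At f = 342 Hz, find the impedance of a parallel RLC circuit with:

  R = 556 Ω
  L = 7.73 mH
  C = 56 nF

Step 1 — Angular frequency: ω = 2π·f = 2π·342 = 2149 rad/s.
Step 2 — Component impedances:
  R: Z = R = 556 Ω
  L: Z = jωL = j·2149·0.00773 = 0 + j16.61 Ω
  C: Z = 1/(jωC) = -j/(ω·C) = 0 - j8310 Ω
Step 3 — Parallel combination: 1/Z_total = 1/R + 1/L + 1/C; Z_total = 0.4978 + j16.63 Ω = 16.64∠88.3° Ω.

Z = 0.4978 + j16.63 Ω = 16.64∠88.3° Ω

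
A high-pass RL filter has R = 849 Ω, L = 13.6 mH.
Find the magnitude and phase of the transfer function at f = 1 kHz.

Step 1 — Angular frequency: ω = 2π·1000 = 6283 rad/s.
Step 2 — Transfer function: H(jω) = jωL/(R + jωL).
Step 3 — Numerator jωL = j·85.45; denominator R + jωL = 849 + j85.45.
Step 4 — H = 0.01003 + j0.09964.
Step 5 — Magnitude: |H| = 0.1001 (-20.0 dB); phase: φ = 84.3°.

|H| = 0.1001 (-20.0 dB), φ = 84.3°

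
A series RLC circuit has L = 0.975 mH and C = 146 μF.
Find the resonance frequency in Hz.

Step 1 — Resonance condition Im(Z)=0 gives ω₀ = 1/√(LC).
Step 2 — ω₀ = 1/√(0.000975·0.000146) = 2650 rad/s.
Step 3 — f₀ = ω₀/(2π) = 421.8 Hz.

f₀ = 421.8 Hz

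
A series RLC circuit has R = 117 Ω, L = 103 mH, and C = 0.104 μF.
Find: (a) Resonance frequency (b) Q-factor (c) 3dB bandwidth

Step 1 — Resonance condition Im(Z)=0 gives ω₀ = 1/√(LC).
Step 2 — ω₀ = 1/√(0.103·1.04e-07) = 9662 rad/s.
Step 3 — f₀ = ω₀/(2π) = 1538 Hz.
Step 4 — Series Q: Q = ω₀L/R = 9662·0.103/117 = 8.506.
Step 5 — 3dB bandwidth: Δω = ω₀/Q = 1136 rad/s; BW = Δω/(2π) = 180.8 Hz.

(a) f₀ = 1538 Hz  (b) Q = 8.506  (c) BW = 180.8 Hz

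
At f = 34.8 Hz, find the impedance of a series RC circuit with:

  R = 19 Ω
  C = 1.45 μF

Step 1 — Angular frequency: ω = 2π·f = 2π·34.8 = 218.7 rad/s.
Step 2 — Component impedances:
  R: Z = R = 19 Ω
  C: Z = 1/(jωC) = -j/(ω·C) = 0 - j3154 Ω
Step 3 — Series combination: Z_total = R + C = 19 - j3154 Ω = 3154∠-89.7° Ω.

Z = 19 - j3154 Ω = 3154∠-89.7° Ω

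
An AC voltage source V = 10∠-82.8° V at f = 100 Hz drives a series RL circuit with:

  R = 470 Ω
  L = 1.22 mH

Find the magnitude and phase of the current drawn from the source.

Step 1 — Angular frequency: ω = 2π·f = 2π·100 = 628.3 rad/s.
Step 2 — Component impedances:
  R: Z = R = 470 Ω
  L: Z = jωL = j·628.3·0.00122 = 0 + j0.7665 Ω
Step 3 — Series combination: Z_total = R + L = 470 + j0.7665 Ω = 470∠0.1° Ω.
Step 4 — Source phasor: V = 10∠-82.8° V = 1.253 - j9.921 V.
Step 5 — Ohm's law: I = V / Z_total = (1.253 - j9.921) / (470 + j0.7665) = 0.002632 - j0.02111 A.
Step 6 — Convert to polar: |I| = 0.02128 A, ∠I = -82.9°.

I = 0.02128∠-82.9° A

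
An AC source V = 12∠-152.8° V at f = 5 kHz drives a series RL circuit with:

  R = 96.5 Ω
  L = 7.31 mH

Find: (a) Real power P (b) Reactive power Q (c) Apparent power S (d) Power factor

Step 1 — Angular frequency: ω = 2π·f = 2π·5000 = 3.142e+04 rad/s.
Step 2 — Component impedances:
  R: Z = R = 96.5 Ω
  L: Z = jωL = j·3.142e+04·0.00731 = 0 + j229.7 Ω
Step 3 — Series combination: Z_total = R + L = 96.5 + j229.7 Ω = 249.1∠67.2° Ω.
Step 4 — Source phasor: V = 12∠-152.8° V = -10.67 - j5.485 V.
Step 5 — Current: I = V / Z = -0.0369 + j0.03097 A = 0.04817∠140.0° A.
Step 6 — Complex power: S = V·I* = 0.2239 + j0.5329 VA.
Step 7 — Real power: P = Re(S) = 0.2239 W.
Step 8 — Reactive power: Q = Im(S) = 0.5329 VAR.
Step 9 — Apparent power: |S| = 0.5781 VA.
Step 10 — Power factor: PF = P/|S| = 0.3874 (lagging).

(a) P = 0.2239 W  (b) Q = 0.5329 VAR  (c) S = 0.5781 VA  (d) PF = 0.3874 (lagging)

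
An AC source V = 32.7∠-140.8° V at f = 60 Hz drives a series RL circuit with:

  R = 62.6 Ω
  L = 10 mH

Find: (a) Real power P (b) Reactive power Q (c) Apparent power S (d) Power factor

Step 1 — Angular frequency: ω = 2π·f = 2π·60 = 377 rad/s.
Step 2 — Component impedances:
  R: Z = R = 62.6 Ω
  L: Z = jωL = j·377·0.01 = 0 + j3.77 Ω
Step 3 — Series combination: Z_total = R + L = 62.6 + j3.77 Ω = 62.71∠3.4° Ω.
Step 4 — Source phasor: V = 32.7∠-140.8° V = -25.34 - j20.67 V.
Step 5 — Current: I = V / Z = -0.4232 - j0.3047 A = 0.5214∠-144.2° A.
Step 6 — Complex power: S = V·I* = 17.02 + j1.025 VA.
Step 7 — Real power: P = Re(S) = 17.02 W.
Step 8 — Reactive power: Q = Im(S) = 1.025 VAR.
Step 9 — Apparent power: |S| = 17.05 VA.
Step 10 — Power factor: PF = P/|S| = 0.9982 (lagging).

(a) P = 17.02 W  (b) Q = 1.025 VAR  (c) S = 17.05 VA  (d) PF = 0.9982 (lagging)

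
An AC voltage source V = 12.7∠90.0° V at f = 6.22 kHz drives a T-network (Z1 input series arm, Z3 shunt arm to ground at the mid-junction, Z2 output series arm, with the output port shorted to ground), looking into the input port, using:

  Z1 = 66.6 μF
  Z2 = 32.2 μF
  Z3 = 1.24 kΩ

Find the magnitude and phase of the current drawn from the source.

Step 1 — Angular frequency: ω = 2π·f = 2π·6220 = 3.908e+04 rad/s.
Step 2 — Component impedances:
  Z1: Z = 1/(jωC) = -j/(ω·C) = 0 - j0.3842 Ω
  Z2: Z = 1/(jωC) = -j/(ω·C) = 0 - j0.7946 Ω
  Z3: Z = R = 1240 Ω
Step 3 — With the output port shorted to ground, the output series arm Z2 runs from the junction to ground; the shunt arm Z3 also runs from the junction to ground. They appear in parallel: Z3 || Z2 = 0.0005092 - j0.7946 Ω.
Step 4 — Series with input arm Z1: Z_in = Z1 + (Z3 || Z2) = 0.0005092 - j1.179 Ω = 1.179∠-90.0° Ω.
Step 5 — Source phasor: V = 12.7∠90.0° V = 0 + j12.7 V.
Step 6 — Ohm's law: I = V / Z_total = (0 + j12.7) / (0.0005092 - j1.179) = -10.77 + j0.004654 A.
Step 7 — Convert to polar: |I| = 10.77 A, ∠I = 180.0°.

I = 10.77∠180.0° A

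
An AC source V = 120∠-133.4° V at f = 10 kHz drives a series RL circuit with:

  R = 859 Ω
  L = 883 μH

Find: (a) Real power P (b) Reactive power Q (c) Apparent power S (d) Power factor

Step 1 — Angular frequency: ω = 2π·f = 2π·1e+04 = 6.283e+04 rad/s.
Step 2 — Component impedances:
  R: Z = R = 859 Ω
  L: Z = jωL = j·6.283e+04·0.000883 = 0 + j55.48 Ω
Step 3 — Series combination: Z_total = R + L = 859 + j55.48 Ω = 860.8∠3.7° Ω.
Step 4 — Source phasor: V = 120∠-133.4° V = -82.45 - j87.19 V.
Step 5 — Current: I = V / Z = -0.1021 - j0.09491 A = 0.1394∠-137.1° A.
Step 6 — Complex power: S = V·I* = 16.69 + j1.078 VA.
Step 7 — Real power: P = Re(S) = 16.69 W.
Step 8 — Reactive power: Q = Im(S) = 1.078 VAR.
Step 9 — Apparent power: |S| = 16.73 VA.
Step 10 — Power factor: PF = P/|S| = 0.9979 (lagging).

(a) P = 16.69 W  (b) Q = 1.078 VAR  (c) S = 16.73 VA  (d) PF = 0.9979 (lagging)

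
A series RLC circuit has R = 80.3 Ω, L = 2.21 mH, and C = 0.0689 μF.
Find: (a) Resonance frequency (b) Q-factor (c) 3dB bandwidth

Step 1 — Resonance condition Im(Z)=0 gives ω₀ = 1/√(LC).
Step 2 — ω₀ = 1/√(0.00221·6.89e-08) = 8.104e+04 rad/s.
Step 3 — f₀ = ω₀/(2π) = 1.29e+04 Hz.
Step 4 — Series Q: Q = ω₀L/R = 8.104e+04·0.00221/80.3 = 2.23.
Step 5 — 3dB bandwidth: Δω = ω₀/Q = 3.633e+04 rad/s; BW = Δω/(2π) = 5783 Hz.

(a) f₀ = 1.29e+04 Hz  (b) Q = 2.23  (c) BW = 5783 Hz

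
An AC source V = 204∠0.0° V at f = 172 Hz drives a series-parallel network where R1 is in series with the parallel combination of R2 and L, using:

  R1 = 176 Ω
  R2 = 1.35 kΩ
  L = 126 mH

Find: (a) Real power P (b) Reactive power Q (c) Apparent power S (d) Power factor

Step 1 — Angular frequency: ω = 2π·f = 2π·172 = 1081 rad/s.
Step 2 — Component impedances:
  R1: Z = R = 176 Ω
  R2: Z = R = 1350 Ω
  L: Z = jωL = j·1081·0.126 = 0 + j136.2 Ω
Step 3 — Parallel branch: R2 || L = 1/(1/R2 + 1/L) = 13.6 + j134.8 Ω.
Step 4 — Series with R1: Z_total = R1 + (R2 || L) = 189.6 + j134.8 Ω = 232.6∠35.4° Ω.
Step 5 — Source phasor: V = 204∠0.0° V = 204 V.
Step 6 — Current: I = V / Z = 0.7147 - j0.5081 A = 0.8769∠-35.4° A.
Step 7 — Complex power: S = V·I* = 145.8 + j103.7 VA.
Step 8 — Real power: P = Re(S) = 145.8 W.
Step 9 — Reactive power: Q = Im(S) = 103.7 VAR.
Step 10 — Apparent power: |S| = 178.9 VA.
Step 11 — Power factor: PF = P/|S| = 0.815 (lagging).

(a) P = 145.8 W  (b) Q = 103.7 VAR  (c) S = 178.9 VA  (d) PF = 0.815 (lagging)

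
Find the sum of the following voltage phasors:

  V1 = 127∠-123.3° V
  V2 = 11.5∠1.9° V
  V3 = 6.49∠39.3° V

Step 1 — Convert each phasor to rectangular form:
  V1 = 127·(cos(-123.3°) + j·sin(-123.3°)) = -69.73 - j106.1 V
  V2 = 11.5·(cos(1.9°) + j·sin(1.9°)) = 11.49 + j0.3813 V
  V3 = 6.49·(cos(39.3°) + j·sin(39.3°)) = 5.022 + j4.111 V
Step 2 — Sum components: V_total = -53.21 - j101.7 V.
Step 3 — Convert to polar: |V_total| = 114.7 V, ∠V_total = -117.6°.

V_total = 114.7∠-117.6° V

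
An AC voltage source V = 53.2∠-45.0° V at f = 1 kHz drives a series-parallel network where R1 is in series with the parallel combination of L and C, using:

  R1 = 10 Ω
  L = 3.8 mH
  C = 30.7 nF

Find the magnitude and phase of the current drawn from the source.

Step 1 — Angular frequency: ω = 2π·f = 2π·1000 = 6283 rad/s.
Step 2 — Component impedances:
  R1: Z = R = 10 Ω
  L: Z = jωL = j·6283·0.0038 = 0 + j23.88 Ω
  C: Z = 1/(jωC) = -j/(ω·C) = 0 - j5184 Ω
Step 3 — Parallel branch: L || C = 1/(1/L + 1/C) = 0 + j23.99 Ω.
Step 4 — Series with R1: Z_total = R1 + (L || C) = 10 + j23.99 Ω = 25.99∠67.4° Ω.
Step 5 — Source phasor: V = 53.2∠-45.0° V = 37.62 - j37.62 V.
Step 6 — Ohm's law: I = V / Z_total = (37.62 - j37.62) / (10 + j23.99) = -0.7791 - j1.893 A.
Step 7 — Convert to polar: |I| = 2.047 A, ∠I = -112.4°.

I = 2.047∠-112.4° A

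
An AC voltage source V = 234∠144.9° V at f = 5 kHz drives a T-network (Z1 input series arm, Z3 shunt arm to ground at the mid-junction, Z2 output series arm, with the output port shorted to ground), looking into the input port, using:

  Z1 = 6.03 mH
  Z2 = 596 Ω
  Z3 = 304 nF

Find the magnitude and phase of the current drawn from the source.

Step 1 — Angular frequency: ω = 2π·f = 2π·5000 = 3.142e+04 rad/s.
Step 2 — Component impedances:
  Z1: Z = jωL = j·3.142e+04·0.00603 = 0 + j189.4 Ω
  Z2: Z = R = 596 Ω
  Z3: Z = 1/(jωC) = -j/(ω·C) = 0 - j104.7 Ω
Step 3 — With the output port shorted to ground, the output series arm Z2 runs from the junction to ground; the shunt arm Z3 also runs from the junction to ground. They appear in parallel: Z3 || Z2 = 17.84 - j101.6 Ω.
Step 4 — Series with input arm Z1: Z_in = Z1 + (Z3 || Z2) = 17.84 + j87.87 Ω = 89.66∠78.5° Ω.
Step 5 — Source phasor: V = 234∠144.9° V = -191.4 + j134.6 V.
Step 6 — Ohm's law: I = V / Z_total = (-191.4 + j134.6) / (17.84 + j87.87) = 1.046 + j2.391 A.
Step 7 — Convert to polar: |I| = 2.61 A, ∠I = 66.4°.

I = 2.61∠66.4° A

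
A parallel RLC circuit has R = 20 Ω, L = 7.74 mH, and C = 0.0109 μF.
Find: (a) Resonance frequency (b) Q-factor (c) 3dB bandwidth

Step 1 — Resonance: ω₀ = 1/√(LC) = 1/√(0.00774·1.09e-08) = 1.089e+05 rad/s.
Step 2 — f₀ = ω₀/(2π) = 1.733e+04 Hz.
Step 3 — Parallel Q: Q = R/(ω₀L) = 20/(1.089e+05·0.00774) = 0.02373.
Step 4 — Bandwidth: Δω = ω₀/Q = 4.587e+06 rad/s; BW = Δω/(2π) = 7.301e+05 Hz.

(a) f₀ = 1.733e+04 Hz  (b) Q = 0.02373  (c) BW = 7.301e+05 Hz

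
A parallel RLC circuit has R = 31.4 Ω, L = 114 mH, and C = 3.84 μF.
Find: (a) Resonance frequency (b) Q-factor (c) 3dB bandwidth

Step 1 — Resonance: ω₀ = 1/√(LC) = 1/√(0.114·3.84e-06) = 1511 rad/s.
Step 2 — f₀ = ω₀/(2π) = 240.5 Hz.
Step 3 — Parallel Q: Q = R/(ω₀L) = 31.4/(1511·0.114) = 0.1822.
Step 4 — Bandwidth: Δω = ω₀/Q = 8294 rad/s; BW = Δω/(2π) = 1320 Hz.

(a) f₀ = 240.5 Hz  (b) Q = 0.1822  (c) BW = 1320 Hz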